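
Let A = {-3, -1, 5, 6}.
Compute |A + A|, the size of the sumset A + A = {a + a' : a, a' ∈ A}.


A + A = {a + a' : a, a' ∈ A}; |A| = 4.
General bounds: 2|A| - 1 ≤ |A + A| ≤ |A|(|A|+1)/2, i.e. 7 ≤ |A + A| ≤ 10.
Lower bound 2|A|-1 is attained iff A is an arithmetic progression.
Enumerate sums a + a' for a ≤ a' (symmetric, so this suffices):
a = -3: -3+-3=-6, -3+-1=-4, -3+5=2, -3+6=3
a = -1: -1+-1=-2, -1+5=4, -1+6=5
a = 5: 5+5=10, 5+6=11
a = 6: 6+6=12
Distinct sums: {-6, -4, -2, 2, 3, 4, 5, 10, 11, 12}
|A + A| = 10

|A + A| = 10


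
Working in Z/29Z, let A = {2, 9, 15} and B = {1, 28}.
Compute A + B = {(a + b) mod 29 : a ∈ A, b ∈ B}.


Work in Z/29Z: reduce every sum a + b modulo 29.
Enumerate all 6 pairs:
a = 2: 2+1=3, 2+28=1
a = 9: 9+1=10, 9+28=8
a = 15: 15+1=16, 15+28=14
Distinct residues collected: {1, 3, 8, 10, 14, 16}
|A + B| = 6 (out of 29 total residues).

A + B = {1, 3, 8, 10, 14, 16}


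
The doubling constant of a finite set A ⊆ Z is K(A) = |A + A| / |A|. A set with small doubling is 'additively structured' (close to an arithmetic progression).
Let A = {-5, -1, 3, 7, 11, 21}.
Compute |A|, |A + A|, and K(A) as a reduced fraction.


|A| = 6.
Compute A + A by enumerating all 36 pairs.
A + A = {-10, -6, -2, 2, 6, 10, 14, 16, 18, 20, 22, 24, 28, 32, 42}, so |A + A| = 15.
K = |A + A| / |A| = 15/6 = 5/2 ≈ 2.5000.
Reference: AP of size 6 gives K = 11/6 ≈ 1.8333; a fully generic set of size 6 gives K ≈ 3.5000.

|A| = 6, |A + A| = 15, K = 15/6 = 5/2.


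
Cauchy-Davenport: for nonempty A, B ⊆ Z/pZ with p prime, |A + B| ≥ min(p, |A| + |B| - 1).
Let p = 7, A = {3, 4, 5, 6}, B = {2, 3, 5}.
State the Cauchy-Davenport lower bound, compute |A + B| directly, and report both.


Cauchy-Davenport: |A + B| ≥ min(p, |A| + |B| - 1) for A, B nonempty in Z/pZ.
|A| = 4, |B| = 3, p = 7.
CD lower bound = min(7, 4 + 3 - 1) = min(7, 6) = 6.
Compute A + B mod 7 directly:
a = 3: 3+2=5, 3+3=6, 3+5=1
a = 4: 4+2=6, 4+3=0, 4+5=2
a = 5: 5+2=0, 5+3=1, 5+5=3
a = 6: 6+2=1, 6+3=2, 6+5=4
A + B = {0, 1, 2, 3, 4, 5, 6}, so |A + B| = 7.
Verify: 7 ≥ 6? Yes ✓.

CD lower bound = 6, actual |A + B| = 7.


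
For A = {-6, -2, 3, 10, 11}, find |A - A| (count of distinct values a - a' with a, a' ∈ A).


A - A = {a - a' : a, a' ∈ A}; |A| = 5.
Bounds: 2|A|-1 ≤ |A - A| ≤ |A|² - |A| + 1, i.e. 9 ≤ |A - A| ≤ 21.
Note: 0 ∈ A - A always (from a - a). The set is symmetric: if d ∈ A - A then -d ∈ A - A.
Enumerate nonzero differences d = a - a' with a > a' (then include -d):
Positive differences: {1, 4, 5, 7, 8, 9, 12, 13, 16, 17}
Full difference set: {0} ∪ (positive diffs) ∪ (negative diffs).
|A - A| = 1 + 2·10 = 21 (matches direct enumeration: 21).

|A - A| = 21


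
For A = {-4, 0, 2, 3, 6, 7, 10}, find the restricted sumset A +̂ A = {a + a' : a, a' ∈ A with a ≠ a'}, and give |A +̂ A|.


Restricted sumset: A +̂ A = {a + a' : a ∈ A, a' ∈ A, a ≠ a'}.
Equivalently, take A + A and drop any sum 2a that is achievable ONLY as a + a for a ∈ A (i.e. sums representable only with equal summands).
Enumerate pairs (a, a') with a < a' (symmetric, so each unordered pair gives one sum; this covers all a ≠ a'):
  -4 + 0 = -4
  -4 + 2 = -2
  -4 + 3 = -1
  -4 + 6 = 2
  -4 + 7 = 3
  -4 + 10 = 6
  0 + 2 = 2
  0 + 3 = 3
  0 + 6 = 6
  0 + 7 = 7
  0 + 10 = 10
  2 + 3 = 5
  2 + 6 = 8
  2 + 7 = 9
  2 + 10 = 12
  3 + 6 = 9
  3 + 7 = 10
  3 + 10 = 13
  6 + 7 = 13
  6 + 10 = 16
  7 + 10 = 17
Collected distinct sums: {-4, -2, -1, 2, 3, 5, 6, 7, 8, 9, 10, 12, 13, 16, 17}
|A +̂ A| = 15
(Reference bound: |A +̂ A| ≥ 2|A| - 3 for |A| ≥ 2, with |A| = 7 giving ≥ 11.)

|A +̂ A| = 15


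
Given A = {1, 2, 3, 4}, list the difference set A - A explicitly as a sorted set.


A - A = {a - a' : a, a' ∈ A}.
Compute a - a' for each ordered pair (a, a'):
a = 1: 1-1=0, 1-2=-1, 1-3=-2, 1-4=-3
a = 2: 2-1=1, 2-2=0, 2-3=-1, 2-4=-2
a = 3: 3-1=2, 3-2=1, 3-3=0, 3-4=-1
a = 4: 4-1=3, 4-2=2, 4-3=1, 4-4=0
Collecting distinct values (and noting 0 appears from a-a):
A - A = {-3, -2, -1, 0, 1, 2, 3}
|A - A| = 7

A - A = {-3, -2, -1, 0, 1, 2, 3}


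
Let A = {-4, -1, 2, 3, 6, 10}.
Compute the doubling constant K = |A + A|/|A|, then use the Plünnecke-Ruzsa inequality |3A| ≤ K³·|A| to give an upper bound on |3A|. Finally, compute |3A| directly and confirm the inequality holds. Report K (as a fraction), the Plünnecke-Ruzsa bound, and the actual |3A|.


|A| = 6.
Step 1: Compute A + A by enumerating all 36 pairs.
A + A = {-8, -5, -2, -1, 1, 2, 4, 5, 6, 8, 9, 12, 13, 16, 20}, so |A + A| = 15.
Step 2: Doubling constant K = |A + A|/|A| = 15/6 = 15/6 ≈ 2.5000.
Step 3: Plünnecke-Ruzsa gives |3A| ≤ K³·|A| = (2.5000)³ · 6 ≈ 93.7500.
Step 4: Compute 3A = A + A + A directly by enumerating all triples (a,b,c) ∈ A³; |3A| = 28.
Step 5: Check 28 ≤ 93.7500? Yes ✓.

K = 15/6, Plünnecke-Ruzsa bound K³|A| ≈ 93.7500, |3A| = 28, inequality holds.


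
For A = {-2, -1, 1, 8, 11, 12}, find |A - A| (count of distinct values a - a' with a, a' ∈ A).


A - A = {a - a' : a, a' ∈ A}; |A| = 6.
Bounds: 2|A|-1 ≤ |A - A| ≤ |A|² - |A| + 1, i.e. 11 ≤ |A - A| ≤ 31.
Note: 0 ∈ A - A always (from a - a). The set is symmetric: if d ∈ A - A then -d ∈ A - A.
Enumerate nonzero differences d = a - a' with a > a' (then include -d):
Positive differences: {1, 2, 3, 4, 7, 9, 10, 11, 12, 13, 14}
Full difference set: {0} ∪ (positive diffs) ∪ (negative diffs).
|A - A| = 1 + 2·11 = 23 (matches direct enumeration: 23).

|A - A| = 23


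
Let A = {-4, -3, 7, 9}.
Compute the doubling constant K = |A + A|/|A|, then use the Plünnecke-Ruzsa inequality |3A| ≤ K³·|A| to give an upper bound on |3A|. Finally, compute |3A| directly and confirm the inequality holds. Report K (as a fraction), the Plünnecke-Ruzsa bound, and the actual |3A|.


|A| = 4.
Step 1: Compute A + A by enumerating all 16 pairs.
A + A = {-8, -7, -6, 3, 4, 5, 6, 14, 16, 18}, so |A + A| = 10.
Step 2: Doubling constant K = |A + A|/|A| = 10/4 = 10/4 ≈ 2.5000.
Step 3: Plünnecke-Ruzsa gives |3A| ≤ K³·|A| = (2.5000)³ · 4 ≈ 62.5000.
Step 4: Compute 3A = A + A + A directly by enumerating all triples (a,b,c) ∈ A³; |3A| = 19.
Step 5: Check 19 ≤ 62.5000? Yes ✓.

K = 10/4, Plünnecke-Ruzsa bound K³|A| ≈ 62.5000, |3A| = 19, inequality holds.


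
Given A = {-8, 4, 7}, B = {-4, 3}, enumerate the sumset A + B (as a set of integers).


A + B = {a + b : a ∈ A, b ∈ B}.
Enumerate all |A|·|B| = 3·2 = 6 pairs (a, b) and collect distinct sums.
a = -8: -8+-4=-12, -8+3=-5
a = 4: 4+-4=0, 4+3=7
a = 7: 7+-4=3, 7+3=10
Collecting distinct sums: A + B = {-12, -5, 0, 3, 7, 10}
|A + B| = 6

A + B = {-12, -5, 0, 3, 7, 10}


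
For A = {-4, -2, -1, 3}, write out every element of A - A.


A - A = {a - a' : a, a' ∈ A}.
Compute a - a' for each ordered pair (a, a'):
a = -4: -4--4=0, -4--2=-2, -4--1=-3, -4-3=-7
a = -2: -2--4=2, -2--2=0, -2--1=-1, -2-3=-5
a = -1: -1--4=3, -1--2=1, -1--1=0, -1-3=-4
a = 3: 3--4=7, 3--2=5, 3--1=4, 3-3=0
Collecting distinct values (and noting 0 appears from a-a):
A - A = {-7, -5, -4, -3, -2, -1, 0, 1, 2, 3, 4, 5, 7}
|A - A| = 13

A - A = {-7, -5, -4, -3, -2, -1, 0, 1, 2, 3, 4, 5, 7}


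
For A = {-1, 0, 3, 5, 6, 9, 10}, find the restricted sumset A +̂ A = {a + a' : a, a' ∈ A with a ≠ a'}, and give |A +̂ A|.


Restricted sumset: A +̂ A = {a + a' : a ∈ A, a' ∈ A, a ≠ a'}.
Equivalently, take A + A and drop any sum 2a that is achievable ONLY as a + a for a ∈ A (i.e. sums representable only with equal summands).
Enumerate pairs (a, a') with a < a' (symmetric, so each unordered pair gives one sum; this covers all a ≠ a'):
  -1 + 0 = -1
  -1 + 3 = 2
  -1 + 5 = 4
  -1 + 6 = 5
  -1 + 9 = 8
  -1 + 10 = 9
  0 + 3 = 3
  0 + 5 = 5
  0 + 6 = 6
  0 + 9 = 9
  0 + 10 = 10
  3 + 5 = 8
  3 + 6 = 9
  3 + 9 = 12
  3 + 10 = 13
  5 + 6 = 11
  5 + 9 = 14
  5 + 10 = 15
  6 + 9 = 15
  6 + 10 = 16
  9 + 10 = 19
Collected distinct sums: {-1, 2, 3, 4, 5, 6, 8, 9, 10, 11, 12, 13, 14, 15, 16, 19}
|A +̂ A| = 16
(Reference bound: |A +̂ A| ≥ 2|A| - 3 for |A| ≥ 2, with |A| = 7 giving ≥ 11.)

|A +̂ A| = 16


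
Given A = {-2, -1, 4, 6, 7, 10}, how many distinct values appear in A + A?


A + A = {a + a' : a, a' ∈ A}; |A| = 6.
General bounds: 2|A| - 1 ≤ |A + A| ≤ |A|(|A|+1)/2, i.e. 11 ≤ |A + A| ≤ 21.
Lower bound 2|A|-1 is attained iff A is an arithmetic progression.
Enumerate sums a + a' for a ≤ a' (symmetric, so this suffices):
a = -2: -2+-2=-4, -2+-1=-3, -2+4=2, -2+6=4, -2+7=5, -2+10=8
a = -1: -1+-1=-2, -1+4=3, -1+6=5, -1+7=6, -1+10=9
a = 4: 4+4=8, 4+6=10, 4+7=11, 4+10=14
a = 6: 6+6=12, 6+7=13, 6+10=16
a = 7: 7+7=14, 7+10=17
a = 10: 10+10=20
Distinct sums: {-4, -3, -2, 2, 3, 4, 5, 6, 8, 9, 10, 11, 12, 13, 14, 16, 17, 20}
|A + A| = 18

|A + A| = 18


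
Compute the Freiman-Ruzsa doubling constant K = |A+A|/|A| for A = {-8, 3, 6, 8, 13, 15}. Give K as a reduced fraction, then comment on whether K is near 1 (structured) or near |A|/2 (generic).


|A| = 6.
Compute A + A by enumerating all 36 pairs.
A + A = {-16, -5, -2, 0, 5, 6, 7, 9, 11, 12, 14, 16, 18, 19, 21, 23, 26, 28, 30}, so |A + A| = 19.
K = |A + A| / |A| = 19/6 (already in lowest terms) ≈ 3.1667.
Reference: AP of size 6 gives K = 11/6 ≈ 1.8333; a fully generic set of size 6 gives K ≈ 3.5000.

|A| = 6, |A + A| = 19, K = 19/6.


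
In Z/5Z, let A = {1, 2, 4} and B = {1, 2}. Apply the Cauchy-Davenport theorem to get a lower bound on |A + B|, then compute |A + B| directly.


Cauchy-Davenport: |A + B| ≥ min(p, |A| + |B| - 1) for A, B nonempty in Z/pZ.
|A| = 3, |B| = 2, p = 5.
CD lower bound = min(5, 3 + 2 - 1) = min(5, 4) = 4.
Compute A + B mod 5 directly:
a = 1: 1+1=2, 1+2=3
a = 2: 2+1=3, 2+2=4
a = 4: 4+1=0, 4+2=1
A + B = {0, 1, 2, 3, 4}, so |A + B| = 5.
Verify: 5 ≥ 4? Yes ✓.

CD lower bound = 4, actual |A + B| = 5.


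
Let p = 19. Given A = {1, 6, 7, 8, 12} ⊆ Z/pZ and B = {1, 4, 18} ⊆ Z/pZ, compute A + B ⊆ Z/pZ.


Work in Z/19Z: reduce every sum a + b modulo 19.
Enumerate all 15 pairs:
a = 1: 1+1=2, 1+4=5, 1+18=0
a = 6: 6+1=7, 6+4=10, 6+18=5
a = 7: 7+1=8, 7+4=11, 7+18=6
a = 8: 8+1=9, 8+4=12, 8+18=7
a = 12: 12+1=13, 12+4=16, 12+18=11
Distinct residues collected: {0, 2, 5, 6, 7, 8, 9, 10, 11, 12, 13, 16}
|A + B| = 12 (out of 19 total residues).

A + B = {0, 2, 5, 6, 7, 8, 9, 10, 11, 12, 13, 16}


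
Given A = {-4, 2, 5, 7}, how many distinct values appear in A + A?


A + A = {a + a' : a, a' ∈ A}; |A| = 4.
General bounds: 2|A| - 1 ≤ |A + A| ≤ |A|(|A|+1)/2, i.e. 7 ≤ |A + A| ≤ 10.
Lower bound 2|A|-1 is attained iff A is an arithmetic progression.
Enumerate sums a + a' for a ≤ a' (symmetric, so this suffices):
a = -4: -4+-4=-8, -4+2=-2, -4+5=1, -4+7=3
a = 2: 2+2=4, 2+5=7, 2+7=9
a = 5: 5+5=10, 5+7=12
a = 7: 7+7=14
Distinct sums: {-8, -2, 1, 3, 4, 7, 9, 10, 12, 14}
|A + A| = 10

|A + A| = 10


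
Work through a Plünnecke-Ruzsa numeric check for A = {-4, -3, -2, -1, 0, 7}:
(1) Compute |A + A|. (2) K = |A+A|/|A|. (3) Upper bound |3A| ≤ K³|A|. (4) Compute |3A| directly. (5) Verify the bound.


|A| = 6.
Step 1: Compute A + A by enumerating all 36 pairs.
A + A = {-8, -7, -6, -5, -4, -3, -2, -1, 0, 3, 4, 5, 6, 7, 14}, so |A + A| = 15.
Step 2: Doubling constant K = |A + A|/|A| = 15/6 = 15/6 ≈ 2.5000.
Step 3: Plünnecke-Ruzsa gives |3A| ≤ K³·|A| = (2.5000)³ · 6 ≈ 93.7500.
Step 4: Compute 3A = A + A + A directly by enumerating all triples (a,b,c) ∈ A³; |3A| = 26.
Step 5: Check 26 ≤ 93.7500? Yes ✓.

K = 15/6, Plünnecke-Ruzsa bound K³|A| ≈ 93.7500, |3A| = 26, inequality holds.


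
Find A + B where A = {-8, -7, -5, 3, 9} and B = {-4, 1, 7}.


A + B = {a + b : a ∈ A, b ∈ B}.
Enumerate all |A|·|B| = 5·3 = 15 pairs (a, b) and collect distinct sums.
a = -8: -8+-4=-12, -8+1=-7, -8+7=-1
a = -7: -7+-4=-11, -7+1=-6, -7+7=0
a = -5: -5+-4=-9, -5+1=-4, -5+7=2
a = 3: 3+-4=-1, 3+1=4, 3+7=10
a = 9: 9+-4=5, 9+1=10, 9+7=16
Collecting distinct sums: A + B = {-12, -11, -9, -7, -6, -4, -1, 0, 2, 4, 5, 10, 16}
|A + B| = 13

A + B = {-12, -11, -9, -7, -6, -4, -1, 0, 2, 4, 5, 10, 16}


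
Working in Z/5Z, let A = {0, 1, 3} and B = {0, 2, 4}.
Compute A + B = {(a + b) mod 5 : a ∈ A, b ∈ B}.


Work in Z/5Z: reduce every sum a + b modulo 5.
Enumerate all 9 pairs:
a = 0: 0+0=0, 0+2=2, 0+4=4
a = 1: 1+0=1, 1+2=3, 1+4=0
a = 3: 3+0=3, 3+2=0, 3+4=2
Distinct residues collected: {0, 1, 2, 3, 4}
|A + B| = 5 (out of 5 total residues).

A + B = {0, 1, 2, 3, 4}


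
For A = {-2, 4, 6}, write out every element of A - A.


A - A = {a - a' : a, a' ∈ A}.
Compute a - a' for each ordered pair (a, a'):
a = -2: -2--2=0, -2-4=-6, -2-6=-8
a = 4: 4--2=6, 4-4=0, 4-6=-2
a = 6: 6--2=8, 6-4=2, 6-6=0
Collecting distinct values (and noting 0 appears from a-a):
A - A = {-8, -6, -2, 0, 2, 6, 8}
|A - A| = 7

A - A = {-8, -6, -2, 0, 2, 6, 8}


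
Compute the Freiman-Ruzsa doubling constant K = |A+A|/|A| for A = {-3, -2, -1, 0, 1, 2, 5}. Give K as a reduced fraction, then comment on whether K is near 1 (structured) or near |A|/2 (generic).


|A| = 7.
Compute A + A by enumerating all 49 pairs.
A + A = {-6, -5, -4, -3, -2, -1, 0, 1, 2, 3, 4, 5, 6, 7, 10}, so |A + A| = 15.
K = |A + A| / |A| = 15/7 (already in lowest terms) ≈ 2.1429.
Reference: AP of size 7 gives K = 13/7 ≈ 1.8571; a fully generic set of size 7 gives K ≈ 4.0000.

|A| = 7, |A + A| = 15, K = 15/7.


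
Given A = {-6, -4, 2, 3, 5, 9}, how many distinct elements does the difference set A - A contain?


A - A = {a - a' : a, a' ∈ A}; |A| = 6.
Bounds: 2|A|-1 ≤ |A - A| ≤ |A|² - |A| + 1, i.e. 11 ≤ |A - A| ≤ 31.
Note: 0 ∈ A - A always (from a - a). The set is symmetric: if d ∈ A - A then -d ∈ A - A.
Enumerate nonzero differences d = a - a' with a > a' (then include -d):
Positive differences: {1, 2, 3, 4, 6, 7, 8, 9, 11, 13, 15}
Full difference set: {0} ∪ (positive diffs) ∪ (negative diffs).
|A - A| = 1 + 2·11 = 23 (matches direct enumeration: 23).

|A - A| = 23


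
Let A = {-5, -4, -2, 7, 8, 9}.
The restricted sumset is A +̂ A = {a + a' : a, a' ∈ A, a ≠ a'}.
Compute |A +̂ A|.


Restricted sumset: A +̂ A = {a + a' : a ∈ A, a' ∈ A, a ≠ a'}.
Equivalently, take A + A and drop any sum 2a that is achievable ONLY as a + a for a ∈ A (i.e. sums representable only with equal summands).
Enumerate pairs (a, a') with a < a' (symmetric, so each unordered pair gives one sum; this covers all a ≠ a'):
  -5 + -4 = -9
  -5 + -2 = -7
  -5 + 7 = 2
  -5 + 8 = 3
  -5 + 9 = 4
  -4 + -2 = -6
  -4 + 7 = 3
  -4 + 8 = 4
  -4 + 9 = 5
  -2 + 7 = 5
  -2 + 8 = 6
  -2 + 9 = 7
  7 + 8 = 15
  7 + 9 = 16
  8 + 9 = 17
Collected distinct sums: {-9, -7, -6, 2, 3, 4, 5, 6, 7, 15, 16, 17}
|A +̂ A| = 12
(Reference bound: |A +̂ A| ≥ 2|A| - 3 for |A| ≥ 2, with |A| = 6 giving ≥ 9.)

|A +̂ A| = 12


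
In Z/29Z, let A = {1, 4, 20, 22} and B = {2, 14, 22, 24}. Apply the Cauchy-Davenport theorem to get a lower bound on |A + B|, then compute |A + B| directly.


Cauchy-Davenport: |A + B| ≥ min(p, |A| + |B| - 1) for A, B nonempty in Z/pZ.
|A| = 4, |B| = 4, p = 29.
CD lower bound = min(29, 4 + 4 - 1) = min(29, 7) = 7.
Compute A + B mod 29 directly:
a = 1: 1+2=3, 1+14=15, 1+22=23, 1+24=25
a = 4: 4+2=6, 4+14=18, 4+22=26, 4+24=28
a = 20: 20+2=22, 20+14=5, 20+22=13, 20+24=15
a = 22: 22+2=24, 22+14=7, 22+22=15, 22+24=17
A + B = {3, 5, 6, 7, 13, 15, 17, 18, 22, 23, 24, 25, 26, 28}, so |A + B| = 14.
Verify: 14 ≥ 7? Yes ✓.

CD lower bound = 7, actual |A + B| = 14.


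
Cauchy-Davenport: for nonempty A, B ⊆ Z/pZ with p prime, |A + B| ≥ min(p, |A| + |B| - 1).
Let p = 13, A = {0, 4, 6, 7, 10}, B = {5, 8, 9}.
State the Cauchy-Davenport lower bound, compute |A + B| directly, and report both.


Cauchy-Davenport: |A + B| ≥ min(p, |A| + |B| - 1) for A, B nonempty in Z/pZ.
|A| = 5, |B| = 3, p = 13.
CD lower bound = min(13, 5 + 3 - 1) = min(13, 7) = 7.
Compute A + B mod 13 directly:
a = 0: 0+5=5, 0+8=8, 0+9=9
a = 4: 4+5=9, 4+8=12, 4+9=0
a = 6: 6+5=11, 6+8=1, 6+9=2
a = 7: 7+5=12, 7+8=2, 7+9=3
a = 10: 10+5=2, 10+8=5, 10+9=6
A + B = {0, 1, 2, 3, 5, 6, 8, 9, 11, 12}, so |A + B| = 10.
Verify: 10 ≥ 7? Yes ✓.

CD lower bound = 7, actual |A + B| = 10.


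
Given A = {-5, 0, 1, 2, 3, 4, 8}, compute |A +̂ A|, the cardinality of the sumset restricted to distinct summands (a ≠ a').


Restricted sumset: A +̂ A = {a + a' : a ∈ A, a' ∈ A, a ≠ a'}.
Equivalently, take A + A and drop any sum 2a that is achievable ONLY as a + a for a ∈ A (i.e. sums representable only with equal summands).
Enumerate pairs (a, a') with a < a' (symmetric, so each unordered pair gives one sum; this covers all a ≠ a'):
  -5 + 0 = -5
  -5 + 1 = -4
  -5 + 2 = -3
  -5 + 3 = -2
  -5 + 4 = -1
  -5 + 8 = 3
  0 + 1 = 1
  0 + 2 = 2
  0 + 3 = 3
  0 + 4 = 4
  0 + 8 = 8
  1 + 2 = 3
  1 + 3 = 4
  1 + 4 = 5
  1 + 8 = 9
  2 + 3 = 5
  2 + 4 = 6
  2 + 8 = 10
  3 + 4 = 7
  3 + 8 = 11
  4 + 8 = 12
Collected distinct sums: {-5, -4, -3, -2, -1, 1, 2, 3, 4, 5, 6, 7, 8, 9, 10, 11, 12}
|A +̂ A| = 17
(Reference bound: |A +̂ A| ≥ 2|A| - 3 for |A| ≥ 2, with |A| = 7 giving ≥ 11.)

|A +̂ A| = 17


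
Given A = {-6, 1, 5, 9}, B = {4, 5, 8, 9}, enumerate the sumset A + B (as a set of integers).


A + B = {a + b : a ∈ A, b ∈ B}.
Enumerate all |A|·|B| = 4·4 = 16 pairs (a, b) and collect distinct sums.
a = -6: -6+4=-2, -6+5=-1, -6+8=2, -6+9=3
a = 1: 1+4=5, 1+5=6, 1+8=9, 1+9=10
a = 5: 5+4=9, 5+5=10, 5+8=13, 5+9=14
a = 9: 9+4=13, 9+5=14, 9+8=17, 9+9=18
Collecting distinct sums: A + B = {-2, -1, 2, 3, 5, 6, 9, 10, 13, 14, 17, 18}
|A + B| = 12

A + B = {-2, -1, 2, 3, 5, 6, 9, 10, 13, 14, 17, 18}


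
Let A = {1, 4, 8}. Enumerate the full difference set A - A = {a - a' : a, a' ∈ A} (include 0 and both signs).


A - A = {a - a' : a, a' ∈ A}.
Compute a - a' for each ordered pair (a, a'):
a = 1: 1-1=0, 1-4=-3, 1-8=-7
a = 4: 4-1=3, 4-4=0, 4-8=-4
a = 8: 8-1=7, 8-4=4, 8-8=0
Collecting distinct values (and noting 0 appears from a-a):
A - A = {-7, -4, -3, 0, 3, 4, 7}
|A - A| = 7

A - A = {-7, -4, -3, 0, 3, 4, 7}


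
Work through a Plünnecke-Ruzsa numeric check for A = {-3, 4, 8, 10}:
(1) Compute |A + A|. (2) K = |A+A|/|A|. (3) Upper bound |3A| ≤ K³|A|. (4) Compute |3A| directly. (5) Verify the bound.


|A| = 4.
Step 1: Compute A + A by enumerating all 16 pairs.
A + A = {-6, 1, 5, 7, 8, 12, 14, 16, 18, 20}, so |A + A| = 10.
Step 2: Doubling constant K = |A + A|/|A| = 10/4 = 10/4 ≈ 2.5000.
Step 3: Plünnecke-Ruzsa gives |3A| ≤ K³·|A| = (2.5000)³ · 4 ≈ 62.5000.
Step 4: Compute 3A = A + A + A directly by enumerating all triples (a,b,c) ∈ A³; |3A| = 19.
Step 5: Check 19 ≤ 62.5000? Yes ✓.

K = 10/4, Plünnecke-Ruzsa bound K³|A| ≈ 62.5000, |3A| = 19, inequality holds.


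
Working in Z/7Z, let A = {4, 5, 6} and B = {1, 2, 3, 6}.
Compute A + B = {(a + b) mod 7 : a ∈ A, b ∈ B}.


Work in Z/7Z: reduce every sum a + b modulo 7.
Enumerate all 12 pairs:
a = 4: 4+1=5, 4+2=6, 4+3=0, 4+6=3
a = 5: 5+1=6, 5+2=0, 5+3=1, 5+6=4
a = 6: 6+1=0, 6+2=1, 6+3=2, 6+6=5
Distinct residues collected: {0, 1, 2, 3, 4, 5, 6}
|A + B| = 7 (out of 7 total residues).

A + B = {0, 1, 2, 3, 4, 5, 6}


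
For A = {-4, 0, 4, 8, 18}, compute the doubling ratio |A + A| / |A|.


|A| = 5.
Compute A + A by enumerating all 25 pairs.
A + A = {-8, -4, 0, 4, 8, 12, 14, 16, 18, 22, 26, 36}, so |A + A| = 12.
K = |A + A| / |A| = 12/5 (already in lowest terms) ≈ 2.4000.
Reference: AP of size 5 gives K = 9/5 ≈ 1.8000; a fully generic set of size 5 gives K ≈ 3.0000.

|A| = 5, |A + A| = 12, K = 12/5.


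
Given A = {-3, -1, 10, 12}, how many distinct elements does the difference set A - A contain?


A - A = {a - a' : a, a' ∈ A}; |A| = 4.
Bounds: 2|A|-1 ≤ |A - A| ≤ |A|² - |A| + 1, i.e. 7 ≤ |A - A| ≤ 13.
Note: 0 ∈ A - A always (from a - a). The set is symmetric: if d ∈ A - A then -d ∈ A - A.
Enumerate nonzero differences d = a - a' with a > a' (then include -d):
Positive differences: {2, 11, 13, 15}
Full difference set: {0} ∪ (positive diffs) ∪ (negative diffs).
|A - A| = 1 + 2·4 = 9 (matches direct enumeration: 9).

|A - A| = 9


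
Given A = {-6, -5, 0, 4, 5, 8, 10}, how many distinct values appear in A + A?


A + A = {a + a' : a, a' ∈ A}; |A| = 7.
General bounds: 2|A| - 1 ≤ |A + A| ≤ |A|(|A|+1)/2, i.e. 13 ≤ |A + A| ≤ 28.
Lower bound 2|A|-1 is attained iff A is an arithmetic progression.
Enumerate sums a + a' for a ≤ a' (symmetric, so this suffices):
a = -6: -6+-6=-12, -6+-5=-11, -6+0=-6, -6+4=-2, -6+5=-1, -6+8=2, -6+10=4
a = -5: -5+-5=-10, -5+0=-5, -5+4=-1, -5+5=0, -5+8=3, -5+10=5
a = 0: 0+0=0, 0+4=4, 0+5=5, 0+8=8, 0+10=10
a = 4: 4+4=8, 4+5=9, 4+8=12, 4+10=14
a = 5: 5+5=10, 5+8=13, 5+10=15
a = 8: 8+8=16, 8+10=18
a = 10: 10+10=20
Distinct sums: {-12, -11, -10, -6, -5, -2, -1, 0, 2, 3, 4, 5, 8, 9, 10, 12, 13, 14, 15, 16, 18, 20}
|A + A| = 22

|A + A| = 22


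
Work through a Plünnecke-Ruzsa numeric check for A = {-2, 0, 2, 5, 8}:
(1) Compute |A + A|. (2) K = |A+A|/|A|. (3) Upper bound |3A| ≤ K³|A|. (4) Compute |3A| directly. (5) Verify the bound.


|A| = 5.
Step 1: Compute A + A by enumerating all 25 pairs.
A + A = {-4, -2, 0, 2, 3, 4, 5, 6, 7, 8, 10, 13, 16}, so |A + A| = 13.
Step 2: Doubling constant K = |A + A|/|A| = 13/5 = 13/5 ≈ 2.6000.
Step 3: Plünnecke-Ruzsa gives |3A| ≤ K³·|A| = (2.6000)³ · 5 ≈ 87.8800.
Step 4: Compute 3A = A + A + A directly by enumerating all triples (a,b,c) ∈ A³; |3A| = 23.
Step 5: Check 23 ≤ 87.8800? Yes ✓.

K = 13/5, Plünnecke-Ruzsa bound K³|A| ≈ 87.8800, |3A| = 23, inequality holds.


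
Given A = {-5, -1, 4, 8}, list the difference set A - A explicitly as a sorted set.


A - A = {a - a' : a, a' ∈ A}.
Compute a - a' for each ordered pair (a, a'):
a = -5: -5--5=0, -5--1=-4, -5-4=-9, -5-8=-13
a = -1: -1--5=4, -1--1=0, -1-4=-5, -1-8=-9
a = 4: 4--5=9, 4--1=5, 4-4=0, 4-8=-4
a = 8: 8--5=13, 8--1=9, 8-4=4, 8-8=0
Collecting distinct values (and noting 0 appears from a-a):
A - A = {-13, -9, -5, -4, 0, 4, 5, 9, 13}
|A - A| = 9

A - A = {-13, -9, -5, -4, 0, 4, 5, 9, 13}


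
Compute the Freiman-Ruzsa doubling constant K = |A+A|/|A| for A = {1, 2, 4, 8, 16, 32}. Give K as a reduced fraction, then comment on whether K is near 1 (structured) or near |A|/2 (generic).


|A| = 6.
Compute A + A by enumerating all 36 pairs.
A + A = {2, 3, 4, 5, 6, 8, 9, 10, 12, 16, 17, 18, 20, 24, 32, 33, 34, 36, 40, 48, 64}, so |A + A| = 21.
K = |A + A| / |A| = 21/6 = 7/2 ≈ 3.5000.
Reference: AP of size 6 gives K = 11/6 ≈ 1.8333; a fully generic set of size 6 gives K ≈ 3.5000.

|A| = 6, |A + A| = 21, K = 21/6 = 7/2.


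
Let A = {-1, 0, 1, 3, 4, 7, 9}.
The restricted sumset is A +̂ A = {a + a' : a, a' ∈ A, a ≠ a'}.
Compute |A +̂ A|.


Restricted sumset: A +̂ A = {a + a' : a ∈ A, a' ∈ A, a ≠ a'}.
Equivalently, take A + A and drop any sum 2a that is achievable ONLY as a + a for a ∈ A (i.e. sums representable only with equal summands).
Enumerate pairs (a, a') with a < a' (symmetric, so each unordered pair gives one sum; this covers all a ≠ a'):
  -1 + 0 = -1
  -1 + 1 = 0
  -1 + 3 = 2
  -1 + 4 = 3
  -1 + 7 = 6
  -1 + 9 = 8
  0 + 1 = 1
  0 + 3 = 3
  0 + 4 = 4
  0 + 7 = 7
  0 + 9 = 9
  1 + 3 = 4
  1 + 4 = 5
  1 + 7 = 8
  1 + 9 = 10
  3 + 4 = 7
  3 + 7 = 10
  3 + 9 = 12
  4 + 7 = 11
  4 + 9 = 13
  7 + 9 = 16
Collected distinct sums: {-1, 0, 1, 2, 3, 4, 5, 6, 7, 8, 9, 10, 11, 12, 13, 16}
|A +̂ A| = 16
(Reference bound: |A +̂ A| ≥ 2|A| - 3 for |A| ≥ 2, with |A| = 7 giving ≥ 11.)

|A +̂ A| = 16


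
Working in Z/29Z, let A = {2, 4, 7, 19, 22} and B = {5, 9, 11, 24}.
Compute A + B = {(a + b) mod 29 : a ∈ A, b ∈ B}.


Work in Z/29Z: reduce every sum a + b modulo 29.
Enumerate all 20 pairs:
a = 2: 2+5=7, 2+9=11, 2+11=13, 2+24=26
a = 4: 4+5=9, 4+9=13, 4+11=15, 4+24=28
a = 7: 7+5=12, 7+9=16, 7+11=18, 7+24=2
a = 19: 19+5=24, 19+9=28, 19+11=1, 19+24=14
a = 22: 22+5=27, 22+9=2, 22+11=4, 22+24=17
Distinct residues collected: {1, 2, 4, 7, 9, 11, 12, 13, 14, 15, 16, 17, 18, 24, 26, 27, 28}
|A + B| = 17 (out of 29 total residues).

A + B = {1, 2, 4, 7, 9, 11, 12, 13, 14, 15, 16, 17, 18, 24, 26, 27, 28}


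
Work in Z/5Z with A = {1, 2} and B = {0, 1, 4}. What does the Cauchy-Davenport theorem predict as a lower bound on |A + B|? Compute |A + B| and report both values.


Cauchy-Davenport: |A + B| ≥ min(p, |A| + |B| - 1) for A, B nonempty in Z/pZ.
|A| = 2, |B| = 3, p = 5.
CD lower bound = min(5, 2 + 3 - 1) = min(5, 4) = 4.
Compute A + B mod 5 directly:
a = 1: 1+0=1, 1+1=2, 1+4=0
a = 2: 2+0=2, 2+1=3, 2+4=1
A + B = {0, 1, 2, 3}, so |A + B| = 4.
Verify: 4 ≥ 4? Yes ✓.

CD lower bound = 4, actual |A + B| = 4.


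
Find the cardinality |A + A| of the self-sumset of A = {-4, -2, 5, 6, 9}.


A + A = {a + a' : a, a' ∈ A}; |A| = 5.
General bounds: 2|A| - 1 ≤ |A + A| ≤ |A|(|A|+1)/2, i.e. 9 ≤ |A + A| ≤ 15.
Lower bound 2|A|-1 is attained iff A is an arithmetic progression.
Enumerate sums a + a' for a ≤ a' (symmetric, so this suffices):
a = -4: -4+-4=-8, -4+-2=-6, -4+5=1, -4+6=2, -4+9=5
a = -2: -2+-2=-4, -2+5=3, -2+6=4, -2+9=7
a = 5: 5+5=10, 5+6=11, 5+9=14
a = 6: 6+6=12, 6+9=15
a = 9: 9+9=18
Distinct sums: {-8, -6, -4, 1, 2, 3, 4, 5, 7, 10, 11, 12, 14, 15, 18}
|A + A| = 15

|A + A| = 15


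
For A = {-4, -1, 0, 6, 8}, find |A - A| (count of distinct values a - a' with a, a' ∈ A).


A - A = {a - a' : a, a' ∈ A}; |A| = 5.
Bounds: 2|A|-1 ≤ |A - A| ≤ |A|² - |A| + 1, i.e. 9 ≤ |A - A| ≤ 21.
Note: 0 ∈ A - A always (from a - a). The set is symmetric: if d ∈ A - A then -d ∈ A - A.
Enumerate nonzero differences d = a - a' with a > a' (then include -d):
Positive differences: {1, 2, 3, 4, 6, 7, 8, 9, 10, 12}
Full difference set: {0} ∪ (positive diffs) ∪ (negative diffs).
|A - A| = 1 + 2·10 = 21 (matches direct enumeration: 21).

|A - A| = 21


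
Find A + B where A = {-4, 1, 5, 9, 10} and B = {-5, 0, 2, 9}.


A + B = {a + b : a ∈ A, b ∈ B}.
Enumerate all |A|·|B| = 5·4 = 20 pairs (a, b) and collect distinct sums.
a = -4: -4+-5=-9, -4+0=-4, -4+2=-2, -4+9=5
a = 1: 1+-5=-4, 1+0=1, 1+2=3, 1+9=10
a = 5: 5+-5=0, 5+0=5, 5+2=7, 5+9=14
a = 9: 9+-5=4, 9+0=9, 9+2=11, 9+9=18
a = 10: 10+-5=5, 10+0=10, 10+2=12, 10+9=19
Collecting distinct sums: A + B = {-9, -4, -2, 0, 1, 3, 4, 5, 7, 9, 10, 11, 12, 14, 18, 19}
|A + B| = 16

A + B = {-9, -4, -2, 0, 1, 3, 4, 5, 7, 9, 10, 11, 12, 14, 18, 19}


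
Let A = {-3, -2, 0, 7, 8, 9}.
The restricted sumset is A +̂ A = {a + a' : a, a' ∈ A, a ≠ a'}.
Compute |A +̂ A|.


Restricted sumset: A +̂ A = {a + a' : a ∈ A, a' ∈ A, a ≠ a'}.
Equivalently, take A + A and drop any sum 2a that is achievable ONLY as a + a for a ∈ A (i.e. sums representable only with equal summands).
Enumerate pairs (a, a') with a < a' (symmetric, so each unordered pair gives one sum; this covers all a ≠ a'):
  -3 + -2 = -5
  -3 + 0 = -3
  -3 + 7 = 4
  -3 + 8 = 5
  -3 + 9 = 6
  -2 + 0 = -2
  -2 + 7 = 5
  -2 + 8 = 6
  -2 + 9 = 7
  0 + 7 = 7
  0 + 8 = 8
  0 + 9 = 9
  7 + 8 = 15
  7 + 9 = 16
  8 + 9 = 17
Collected distinct sums: {-5, -3, -2, 4, 5, 6, 7, 8, 9, 15, 16, 17}
|A +̂ A| = 12
(Reference bound: |A +̂ A| ≥ 2|A| - 3 for |A| ≥ 2, with |A| = 6 giving ≥ 9.)

|A +̂ A| = 12


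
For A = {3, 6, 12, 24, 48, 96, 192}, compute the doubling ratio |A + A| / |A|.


|A| = 7.
Compute A + A by enumerating all 49 pairs.
A + A = {6, 9, 12, 15, 18, 24, 27, 30, 36, 48, 51, 54, 60, 72, 96, 99, 102, 108, 120, 144, 192, 195, 198, 204, 216, 240, 288, 384}, so |A + A| = 28.
K = |A + A| / |A| = 28/7 = 4/1 ≈ 4.0000.
Reference: AP of size 7 gives K = 13/7 ≈ 1.8571; a fully generic set of size 7 gives K ≈ 4.0000.

|A| = 7, |A + A| = 28, K = 28/7 = 4/1.


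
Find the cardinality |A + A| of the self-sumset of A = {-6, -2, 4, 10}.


A + A = {a + a' : a, a' ∈ A}; |A| = 4.
General bounds: 2|A| - 1 ≤ |A + A| ≤ |A|(|A|+1)/2, i.e. 7 ≤ |A + A| ≤ 10.
Lower bound 2|A|-1 is attained iff A is an arithmetic progression.
Enumerate sums a + a' for a ≤ a' (symmetric, so this suffices):
a = -6: -6+-6=-12, -6+-2=-8, -6+4=-2, -6+10=4
a = -2: -2+-2=-4, -2+4=2, -2+10=8
a = 4: 4+4=8, 4+10=14
a = 10: 10+10=20
Distinct sums: {-12, -8, -4, -2, 2, 4, 8, 14, 20}
|A + A| = 9

|A + A| = 9


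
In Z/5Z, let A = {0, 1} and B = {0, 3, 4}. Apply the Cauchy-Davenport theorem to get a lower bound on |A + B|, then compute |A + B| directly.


Cauchy-Davenport: |A + B| ≥ min(p, |A| + |B| - 1) for A, B nonempty in Z/pZ.
|A| = 2, |B| = 3, p = 5.
CD lower bound = min(5, 2 + 3 - 1) = min(5, 4) = 4.
Compute A + B mod 5 directly:
a = 0: 0+0=0, 0+3=3, 0+4=4
a = 1: 1+0=1, 1+3=4, 1+4=0
A + B = {0, 1, 3, 4}, so |A + B| = 4.
Verify: 4 ≥ 4? Yes ✓.

CD lower bound = 4, actual |A + B| = 4.


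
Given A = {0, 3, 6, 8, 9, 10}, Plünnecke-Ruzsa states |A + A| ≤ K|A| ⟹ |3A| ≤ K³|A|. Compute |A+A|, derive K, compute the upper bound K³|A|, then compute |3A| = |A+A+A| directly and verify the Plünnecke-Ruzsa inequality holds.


|A| = 6.
Step 1: Compute A + A by enumerating all 36 pairs.
A + A = {0, 3, 6, 8, 9, 10, 11, 12, 13, 14, 15, 16, 17, 18, 19, 20}, so |A + A| = 16.
Step 2: Doubling constant K = |A + A|/|A| = 16/6 = 16/6 ≈ 2.6667.
Step 3: Plünnecke-Ruzsa gives |3A| ≤ K³·|A| = (2.6667)³ · 6 ≈ 113.7778.
Step 4: Compute 3A = A + A + A directly by enumerating all triples (a,b,c) ∈ A³; |3A| = 26.
Step 5: Check 26 ≤ 113.7778? Yes ✓.

K = 16/6, Plünnecke-Ruzsa bound K³|A| ≈ 113.7778, |3A| = 26, inequality holds.


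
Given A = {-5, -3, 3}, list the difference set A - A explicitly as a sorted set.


A - A = {a - a' : a, a' ∈ A}.
Compute a - a' for each ordered pair (a, a'):
a = -5: -5--5=0, -5--3=-2, -5-3=-8
a = -3: -3--5=2, -3--3=0, -3-3=-6
a = 3: 3--5=8, 3--3=6, 3-3=0
Collecting distinct values (and noting 0 appears from a-a):
A - A = {-8, -6, -2, 0, 2, 6, 8}
|A - A| = 7

A - A = {-8, -6, -2, 0, 2, 6, 8}


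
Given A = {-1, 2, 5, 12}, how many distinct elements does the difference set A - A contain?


A - A = {a - a' : a, a' ∈ A}; |A| = 4.
Bounds: 2|A|-1 ≤ |A - A| ≤ |A|² - |A| + 1, i.e. 7 ≤ |A - A| ≤ 13.
Note: 0 ∈ A - A always (from a - a). The set is symmetric: if d ∈ A - A then -d ∈ A - A.
Enumerate nonzero differences d = a - a' with a > a' (then include -d):
Positive differences: {3, 6, 7, 10, 13}
Full difference set: {0} ∪ (positive diffs) ∪ (negative diffs).
|A - A| = 1 + 2·5 = 11 (matches direct enumeration: 11).

|A - A| = 11


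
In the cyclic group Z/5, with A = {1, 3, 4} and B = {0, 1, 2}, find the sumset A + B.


Work in Z/5Z: reduce every sum a + b modulo 5.
Enumerate all 9 pairs:
a = 1: 1+0=1, 1+1=2, 1+2=3
a = 3: 3+0=3, 3+1=4, 3+2=0
a = 4: 4+0=4, 4+1=0, 4+2=1
Distinct residues collected: {0, 1, 2, 3, 4}
|A + B| = 5 (out of 5 total residues).

A + B = {0, 1, 2, 3, 4}


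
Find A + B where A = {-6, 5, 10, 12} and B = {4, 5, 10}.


A + B = {a + b : a ∈ A, b ∈ B}.
Enumerate all |A|·|B| = 4·3 = 12 pairs (a, b) and collect distinct sums.
a = -6: -6+4=-2, -6+5=-1, -6+10=4
a = 5: 5+4=9, 5+5=10, 5+10=15
a = 10: 10+4=14, 10+5=15, 10+10=20
a = 12: 12+4=16, 12+5=17, 12+10=22
Collecting distinct sums: A + B = {-2, -1, 4, 9, 10, 14, 15, 16, 17, 20, 22}
|A + B| = 11

A + B = {-2, -1, 4, 9, 10, 14, 15, 16, 17, 20, 22}


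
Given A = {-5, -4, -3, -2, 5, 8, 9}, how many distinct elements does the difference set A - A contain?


A - A = {a - a' : a, a' ∈ A}; |A| = 7.
Bounds: 2|A|-1 ≤ |A - A| ≤ |A|² - |A| + 1, i.e. 13 ≤ |A - A| ≤ 43.
Note: 0 ∈ A - A always (from a - a). The set is symmetric: if d ∈ A - A then -d ∈ A - A.
Enumerate nonzero differences d = a - a' with a > a' (then include -d):
Positive differences: {1, 2, 3, 4, 7, 8, 9, 10, 11, 12, 13, 14}
Full difference set: {0} ∪ (positive diffs) ∪ (negative diffs).
|A - A| = 1 + 2·12 = 25 (matches direct enumeration: 25).

|A - A| = 25


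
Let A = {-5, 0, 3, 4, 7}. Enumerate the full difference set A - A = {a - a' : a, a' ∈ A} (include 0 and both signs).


A - A = {a - a' : a, a' ∈ A}.
Compute a - a' for each ordered pair (a, a'):
a = -5: -5--5=0, -5-0=-5, -5-3=-8, -5-4=-9, -5-7=-12
a = 0: 0--5=5, 0-0=0, 0-3=-3, 0-4=-4, 0-7=-7
a = 3: 3--5=8, 3-0=3, 3-3=0, 3-4=-1, 3-7=-4
a = 4: 4--5=9, 4-0=4, 4-3=1, 4-4=0, 4-7=-3
a = 7: 7--5=12, 7-0=7, 7-3=4, 7-4=3, 7-7=0
Collecting distinct values (and noting 0 appears from a-a):
A - A = {-12, -9, -8, -7, -5, -4, -3, -1, 0, 1, 3, 4, 5, 7, 8, 9, 12}
|A - A| = 17

A - A = {-12, -9, -8, -7, -5, -4, -3, -1, 0, 1, 3, 4, 5, 7, 8, 9, 12}


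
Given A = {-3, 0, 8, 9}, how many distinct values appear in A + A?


A + A = {a + a' : a, a' ∈ A}; |A| = 4.
General bounds: 2|A| - 1 ≤ |A + A| ≤ |A|(|A|+1)/2, i.e. 7 ≤ |A + A| ≤ 10.
Lower bound 2|A|-1 is attained iff A is an arithmetic progression.
Enumerate sums a + a' for a ≤ a' (symmetric, so this suffices):
a = -3: -3+-3=-6, -3+0=-3, -3+8=5, -3+9=6
a = 0: 0+0=0, 0+8=8, 0+9=9
a = 8: 8+8=16, 8+9=17
a = 9: 9+9=18
Distinct sums: {-6, -3, 0, 5, 6, 8, 9, 16, 17, 18}
|A + A| = 10

|A + A| = 10


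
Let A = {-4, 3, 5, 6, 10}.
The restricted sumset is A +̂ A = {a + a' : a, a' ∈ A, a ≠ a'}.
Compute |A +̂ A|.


Restricted sumset: A +̂ A = {a + a' : a ∈ A, a' ∈ A, a ≠ a'}.
Equivalently, take A + A and drop any sum 2a that is achievable ONLY as a + a for a ∈ A (i.e. sums representable only with equal summands).
Enumerate pairs (a, a') with a < a' (symmetric, so each unordered pair gives one sum; this covers all a ≠ a'):
  -4 + 3 = -1
  -4 + 5 = 1
  -4 + 6 = 2
  -4 + 10 = 6
  3 + 5 = 8
  3 + 6 = 9
  3 + 10 = 13
  5 + 6 = 11
  5 + 10 = 15
  6 + 10 = 16
Collected distinct sums: {-1, 1, 2, 6, 8, 9, 11, 13, 15, 16}
|A +̂ A| = 10
(Reference bound: |A +̂ A| ≥ 2|A| - 3 for |A| ≥ 2, with |A| = 5 giving ≥ 7.)

|A +̂ A| = 10


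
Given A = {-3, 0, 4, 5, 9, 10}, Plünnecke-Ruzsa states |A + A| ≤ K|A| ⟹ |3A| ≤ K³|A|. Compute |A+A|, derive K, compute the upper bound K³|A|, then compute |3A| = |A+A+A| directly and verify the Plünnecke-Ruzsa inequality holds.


|A| = 6.
Step 1: Compute A + A by enumerating all 36 pairs.
A + A = {-6, -3, 0, 1, 2, 4, 5, 6, 7, 8, 9, 10, 13, 14, 15, 18, 19, 20}, so |A + A| = 18.
Step 2: Doubling constant K = |A + A|/|A| = 18/6 = 18/6 ≈ 3.0000.
Step 3: Plünnecke-Ruzsa gives |3A| ≤ K³·|A| = (3.0000)³ · 6 ≈ 162.0000.
Step 4: Compute 3A = A + A + A directly by enumerating all triples (a,b,c) ∈ A³; |3A| = 34.
Step 5: Check 34 ≤ 162.0000? Yes ✓.

K = 18/6, Plünnecke-Ruzsa bound K³|A| ≈ 162.0000, |3A| = 34, inequality holds.


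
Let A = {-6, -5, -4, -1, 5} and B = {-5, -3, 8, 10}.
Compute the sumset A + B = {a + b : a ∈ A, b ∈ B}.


A + B = {a + b : a ∈ A, b ∈ B}.
Enumerate all |A|·|B| = 5·4 = 20 pairs (a, b) and collect distinct sums.
a = -6: -6+-5=-11, -6+-3=-9, -6+8=2, -6+10=4
a = -5: -5+-5=-10, -5+-3=-8, -5+8=3, -5+10=5
a = -4: -4+-5=-9, -4+-3=-7, -4+8=4, -4+10=6
a = -1: -1+-5=-6, -1+-3=-4, -1+8=7, -1+10=9
a = 5: 5+-5=0, 5+-3=2, 5+8=13, 5+10=15
Collecting distinct sums: A + B = {-11, -10, -9, -8, -7, -6, -4, 0, 2, 3, 4, 5, 6, 7, 9, 13, 15}
|A + B| = 17

A + B = {-11, -10, -9, -8, -7, -6, -4, 0, 2, 3, 4, 5, 6, 7, 9, 13, 15}


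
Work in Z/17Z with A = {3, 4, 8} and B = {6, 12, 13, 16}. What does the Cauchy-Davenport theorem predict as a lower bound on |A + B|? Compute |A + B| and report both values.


Cauchy-Davenport: |A + B| ≥ min(p, |A| + |B| - 1) for A, B nonempty in Z/pZ.
|A| = 3, |B| = 4, p = 17.
CD lower bound = min(17, 3 + 4 - 1) = min(17, 6) = 6.
Compute A + B mod 17 directly:
a = 3: 3+6=9, 3+12=15, 3+13=16, 3+16=2
a = 4: 4+6=10, 4+12=16, 4+13=0, 4+16=3
a = 8: 8+6=14, 8+12=3, 8+13=4, 8+16=7
A + B = {0, 2, 3, 4, 7, 9, 10, 14, 15, 16}, so |A + B| = 10.
Verify: 10 ≥ 6? Yes ✓.

CD lower bound = 6, actual |A + B| = 10.


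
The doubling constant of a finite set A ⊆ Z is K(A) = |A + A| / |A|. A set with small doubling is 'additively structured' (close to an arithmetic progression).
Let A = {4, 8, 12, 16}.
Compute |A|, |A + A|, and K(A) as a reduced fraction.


|A| = 4.
Compute A + A by enumerating all 16 pairs.
A + A = {8, 12, 16, 20, 24, 28, 32}, so |A + A| = 7.
K = |A + A| / |A| = 7/4 (already in lowest terms) ≈ 1.7500.
Reference: AP of size 4 gives K = 7/4 ≈ 1.7500; a fully generic set of size 4 gives K ≈ 2.5000.

|A| = 4, |A + A| = 7, K = 7/4.


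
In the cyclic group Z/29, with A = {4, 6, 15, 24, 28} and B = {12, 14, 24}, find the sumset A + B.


Work in Z/29Z: reduce every sum a + b modulo 29.
Enumerate all 15 pairs:
a = 4: 4+12=16, 4+14=18, 4+24=28
a = 6: 6+12=18, 6+14=20, 6+24=1
a = 15: 15+12=27, 15+14=0, 15+24=10
a = 24: 24+12=7, 24+14=9, 24+24=19
a = 28: 28+12=11, 28+14=13, 28+24=23
Distinct residues collected: {0, 1, 7, 9, 10, 11, 13, 16, 18, 19, 20, 23, 27, 28}
|A + B| = 14 (out of 29 total residues).

A + B = {0, 1, 7, 9, 10, 11, 13, 16, 18, 19, 20, 23, 27, 28}


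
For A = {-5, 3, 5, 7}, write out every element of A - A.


A - A = {a - a' : a, a' ∈ A}.
Compute a - a' for each ordered pair (a, a'):
a = -5: -5--5=0, -5-3=-8, -5-5=-10, -5-7=-12
a = 3: 3--5=8, 3-3=0, 3-5=-2, 3-7=-4
a = 5: 5--5=10, 5-3=2, 5-5=0, 5-7=-2
a = 7: 7--5=12, 7-3=4, 7-5=2, 7-7=0
Collecting distinct values (and noting 0 appears from a-a):
A - A = {-12, -10, -8, -4, -2, 0, 2, 4, 8, 10, 12}
|A - A| = 11

A - A = {-12, -10, -8, -4, -2, 0, 2, 4, 8, 10, 12}


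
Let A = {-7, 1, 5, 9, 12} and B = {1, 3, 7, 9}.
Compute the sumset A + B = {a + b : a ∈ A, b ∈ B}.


A + B = {a + b : a ∈ A, b ∈ B}.
Enumerate all |A|·|B| = 5·4 = 20 pairs (a, b) and collect distinct sums.
a = -7: -7+1=-6, -7+3=-4, -7+7=0, -7+9=2
a = 1: 1+1=2, 1+3=4, 1+7=8, 1+9=10
a = 5: 5+1=6, 5+3=8, 5+7=12, 5+9=14
a = 9: 9+1=10, 9+3=12, 9+7=16, 9+9=18
a = 12: 12+1=13, 12+3=15, 12+7=19, 12+9=21
Collecting distinct sums: A + B = {-6, -4, 0, 2, 4, 6, 8, 10, 12, 13, 14, 15, 16, 18, 19, 21}
|A + B| = 16

A + B = {-6, -4, 0, 2, 4, 6, 8, 10, 12, 13, 14, 15, 16, 18, 19, 21}


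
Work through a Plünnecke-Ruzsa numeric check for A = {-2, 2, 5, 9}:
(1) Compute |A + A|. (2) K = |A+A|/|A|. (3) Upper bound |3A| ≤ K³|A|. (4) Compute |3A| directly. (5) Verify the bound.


|A| = 4.
Step 1: Compute A + A by enumerating all 16 pairs.
A + A = {-4, 0, 3, 4, 7, 10, 11, 14, 18}, so |A + A| = 9.
Step 2: Doubling constant K = |A + A|/|A| = 9/4 = 9/4 ≈ 2.2500.
Step 3: Plünnecke-Ruzsa gives |3A| ≤ K³·|A| = (2.2500)³ · 4 ≈ 45.5625.
Step 4: Compute 3A = A + A + A directly by enumerating all triples (a,b,c) ∈ A³; |3A| = 16.
Step 5: Check 16 ≤ 45.5625? Yes ✓.

K = 9/4, Plünnecke-Ruzsa bound K³|A| ≈ 45.5625, |3A| = 16, inequality holds.


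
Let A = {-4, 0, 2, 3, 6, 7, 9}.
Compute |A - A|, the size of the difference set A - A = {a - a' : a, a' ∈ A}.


A - A = {a - a' : a, a' ∈ A}; |A| = 7.
Bounds: 2|A|-1 ≤ |A - A| ≤ |A|² - |A| + 1, i.e. 13 ≤ |A - A| ≤ 43.
Note: 0 ∈ A - A always (from a - a). The set is symmetric: if d ∈ A - A then -d ∈ A - A.
Enumerate nonzero differences d = a - a' with a > a' (then include -d):
Positive differences: {1, 2, 3, 4, 5, 6, 7, 9, 10, 11, 13}
Full difference set: {0} ∪ (positive diffs) ∪ (negative diffs).
|A - A| = 1 + 2·11 = 23 (matches direct enumeration: 23).

|A - A| = 23


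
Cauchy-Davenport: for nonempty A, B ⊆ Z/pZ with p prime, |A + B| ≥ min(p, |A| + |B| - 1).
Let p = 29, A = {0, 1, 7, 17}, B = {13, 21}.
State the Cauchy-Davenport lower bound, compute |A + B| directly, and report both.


Cauchy-Davenport: |A + B| ≥ min(p, |A| + |B| - 1) for A, B nonempty in Z/pZ.
|A| = 4, |B| = 2, p = 29.
CD lower bound = min(29, 4 + 2 - 1) = min(29, 5) = 5.
Compute A + B mod 29 directly:
a = 0: 0+13=13, 0+21=21
a = 1: 1+13=14, 1+21=22
a = 7: 7+13=20, 7+21=28
a = 17: 17+13=1, 17+21=9
A + B = {1, 9, 13, 14, 20, 21, 22, 28}, so |A + B| = 8.
Verify: 8 ≥ 5? Yes ✓.

CD lower bound = 5, actual |A + B| = 8.


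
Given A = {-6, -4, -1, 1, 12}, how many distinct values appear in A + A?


A + A = {a + a' : a, a' ∈ A}; |A| = 5.
General bounds: 2|A| - 1 ≤ |A + A| ≤ |A|(|A|+1)/2, i.e. 9 ≤ |A + A| ≤ 15.
Lower bound 2|A|-1 is attained iff A is an arithmetic progression.
Enumerate sums a + a' for a ≤ a' (symmetric, so this suffices):
a = -6: -6+-6=-12, -6+-4=-10, -6+-1=-7, -6+1=-5, -6+12=6
a = -4: -4+-4=-8, -4+-1=-5, -4+1=-3, -4+12=8
a = -1: -1+-1=-2, -1+1=0, -1+12=11
a = 1: 1+1=2, 1+12=13
a = 12: 12+12=24
Distinct sums: {-12, -10, -8, -7, -5, -3, -2, 0, 2, 6, 8, 11, 13, 24}
|A + A| = 14

|A + A| = 14
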